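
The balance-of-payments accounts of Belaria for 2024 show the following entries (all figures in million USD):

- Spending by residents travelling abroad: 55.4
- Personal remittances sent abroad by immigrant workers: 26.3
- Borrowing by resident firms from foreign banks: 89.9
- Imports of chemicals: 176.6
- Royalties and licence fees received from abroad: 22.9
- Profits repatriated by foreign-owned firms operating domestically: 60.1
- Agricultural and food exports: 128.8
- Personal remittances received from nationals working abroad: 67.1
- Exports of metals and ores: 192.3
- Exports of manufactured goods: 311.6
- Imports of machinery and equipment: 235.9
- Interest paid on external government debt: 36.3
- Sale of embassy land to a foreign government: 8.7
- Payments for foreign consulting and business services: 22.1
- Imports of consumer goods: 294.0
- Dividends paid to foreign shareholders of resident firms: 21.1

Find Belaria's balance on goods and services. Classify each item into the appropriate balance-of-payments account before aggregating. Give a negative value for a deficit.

-128.4

Goods: 311.6 + 128.8 + 192.3 - 176.6 - 235.9 - 294.0 = -73.8
Services: -22.1 - 55.4 + 22.9 = -54.6
Trade balance = -73.8 + (-54.6) = -128.4
(Excluded from the trade balance — secondary income: personal remittances sent abroad by immigrant workers 26.3, personal remittances received from nationals working abroad 67.1; financial account: borrowing by resident firms from foreign banks 89.9; primary income: profits repatriated by foreign-owned firms operating domestically 60.1, interest paid on external government debt 36.3, dividends paid to foreign shareholders of resident firms 21.1; capital account: sale of embassy land to a foreign government 8.7.)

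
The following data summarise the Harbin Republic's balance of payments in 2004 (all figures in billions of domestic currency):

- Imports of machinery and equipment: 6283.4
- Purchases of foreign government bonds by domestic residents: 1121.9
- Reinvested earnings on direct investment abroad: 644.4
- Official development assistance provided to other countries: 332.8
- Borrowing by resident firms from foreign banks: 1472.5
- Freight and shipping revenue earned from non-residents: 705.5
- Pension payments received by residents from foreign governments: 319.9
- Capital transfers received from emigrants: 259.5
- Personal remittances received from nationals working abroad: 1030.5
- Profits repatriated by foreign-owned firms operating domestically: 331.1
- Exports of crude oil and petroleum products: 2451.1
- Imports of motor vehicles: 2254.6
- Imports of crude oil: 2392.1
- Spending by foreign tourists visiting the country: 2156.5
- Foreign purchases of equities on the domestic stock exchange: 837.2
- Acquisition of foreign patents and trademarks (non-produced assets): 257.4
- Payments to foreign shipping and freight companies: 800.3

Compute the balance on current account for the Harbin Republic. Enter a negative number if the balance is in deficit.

-5086.4

Goods: -2254.6 - 6283.4 - 2392.1 + 2451.1 = -8479.0
Services: 705.5 - 800.3 + 2156.5 = 2061.7
Primary income: -331.1 + 644.4 = 313.3
Secondary income: 1030.5 - 332.8 + 319.9 = 1017.6
Current account = (-8479.0) + 2061.7 + 313.3 + 1017.6 = -5086.4
(Excluded from the current account — financial account: purchases of foreign government bonds by domestic residents 1121.9, borrowing by resident firms from foreign banks 1472.5, foreign purchases of equities on the domestic stock exchange 837.2; capital account: capital transfers received from emigrants 259.5, acquisition of foreign patents and trademarks (non-produced assets) 257.4.)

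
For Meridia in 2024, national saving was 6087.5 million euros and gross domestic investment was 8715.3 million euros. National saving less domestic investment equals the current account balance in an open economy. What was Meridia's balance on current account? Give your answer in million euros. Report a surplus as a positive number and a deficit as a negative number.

-2627.8

S - I = CA (net lending to the rest of the world).
CA = S - I = 6087.5 - 8715.3 = -2627.8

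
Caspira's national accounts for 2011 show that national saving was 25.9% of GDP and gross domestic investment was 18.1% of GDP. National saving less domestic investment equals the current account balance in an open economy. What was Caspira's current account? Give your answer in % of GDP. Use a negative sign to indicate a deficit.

7.8

S - I = CA (net lending to the rest of the world).
CA = S - I = 25.9 - 18.1 = 7.8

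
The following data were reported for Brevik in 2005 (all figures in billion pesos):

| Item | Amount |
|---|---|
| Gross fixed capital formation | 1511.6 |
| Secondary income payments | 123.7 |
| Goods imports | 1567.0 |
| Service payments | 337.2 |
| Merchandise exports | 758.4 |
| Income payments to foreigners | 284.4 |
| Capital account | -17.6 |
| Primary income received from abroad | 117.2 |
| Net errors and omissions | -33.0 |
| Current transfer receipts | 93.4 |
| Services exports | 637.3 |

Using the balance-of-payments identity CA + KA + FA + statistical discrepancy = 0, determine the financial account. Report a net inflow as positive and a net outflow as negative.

Goods balance = 758.4 - 1567.0 = -808.6
Services balance = 637.3 - 337.2 = 300.1
Trade balance (goods + services) = -808.6 + 300.1 = -508.5
Net primary income = 117.2 - 284.4 = -167.2
Net secondary income = 93.4 - 123.7 = -30.3
Current account = -508.5 + (-167.2) + (-30.3) = -706.0
Financial account = -(-706.0 + (-17.6) + (-33.0)) = 756.6

756.6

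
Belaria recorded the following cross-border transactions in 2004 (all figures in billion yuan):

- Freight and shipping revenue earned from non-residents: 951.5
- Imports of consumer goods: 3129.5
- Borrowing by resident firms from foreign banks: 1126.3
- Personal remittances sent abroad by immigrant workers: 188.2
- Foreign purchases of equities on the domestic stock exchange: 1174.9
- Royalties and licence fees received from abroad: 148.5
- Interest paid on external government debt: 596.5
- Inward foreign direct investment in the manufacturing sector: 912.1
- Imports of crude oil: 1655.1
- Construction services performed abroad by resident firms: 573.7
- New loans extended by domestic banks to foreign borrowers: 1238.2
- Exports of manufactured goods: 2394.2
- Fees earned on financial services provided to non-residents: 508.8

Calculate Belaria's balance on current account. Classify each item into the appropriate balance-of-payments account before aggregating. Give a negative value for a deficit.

-992.6

Goods: -3129.5 + 2394.2 - 1655.1 = -2390.4
Services: 951.5 + 573.7 + 508.8 + 148.5 = 2182.5
Primary income: -596.5
Secondary income: -188.2
Current account = (-2390.4) + 2182.5 + (-596.5) + (-188.2) = -992.6
(Excluded from the current account — financial account: borrowing by resident firms from foreign banks 1126.3, foreign purchases of equities on the domestic stock exchange 1174.9, inward foreign direct investment in the manufacturing sector 912.1, new loans extended by domestic banks to foreign borrowers 1238.2.)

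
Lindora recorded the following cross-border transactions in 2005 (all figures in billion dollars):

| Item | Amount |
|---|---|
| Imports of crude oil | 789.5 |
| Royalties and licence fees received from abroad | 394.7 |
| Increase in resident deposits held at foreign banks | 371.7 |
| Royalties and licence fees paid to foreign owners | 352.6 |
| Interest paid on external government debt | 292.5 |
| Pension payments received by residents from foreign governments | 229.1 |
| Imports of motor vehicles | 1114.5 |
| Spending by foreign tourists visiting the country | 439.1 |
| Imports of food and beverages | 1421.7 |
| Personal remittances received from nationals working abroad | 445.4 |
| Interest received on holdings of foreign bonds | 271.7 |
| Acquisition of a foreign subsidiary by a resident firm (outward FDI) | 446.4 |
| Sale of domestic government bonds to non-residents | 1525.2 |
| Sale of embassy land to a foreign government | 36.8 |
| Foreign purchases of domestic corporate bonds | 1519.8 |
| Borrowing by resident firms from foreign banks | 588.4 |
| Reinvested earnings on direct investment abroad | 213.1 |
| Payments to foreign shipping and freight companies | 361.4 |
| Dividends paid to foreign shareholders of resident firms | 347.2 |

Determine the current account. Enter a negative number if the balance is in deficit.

Goods: -1421.7 - 1114.5 - 789.5 = -3325.7
Services: 439.1 - 352.6 + 394.7 - 361.4 = 119.8
Primary income: -347.2 + 213.1 - 292.5 + 271.7 = -154.9
Secondary income: 229.1 + 445.4 = 674.5
Current account = (-3325.7) + 119.8 + (-154.9) + 674.5 = -2686.3
(Excluded from the current account — financial account: increase in resident deposits held at foreign banks 371.7, acquisition of a foreign subsidiary by a resident firm (outward FDI) 446.4, sale of domestic government bonds to non-residents 1525.2, foreign purchases of domestic corporate bonds 1519.8, borrowing by resident firms from foreign banks 588.4; capital account: sale of embassy land to a foreign government 36.8.)

-2686.3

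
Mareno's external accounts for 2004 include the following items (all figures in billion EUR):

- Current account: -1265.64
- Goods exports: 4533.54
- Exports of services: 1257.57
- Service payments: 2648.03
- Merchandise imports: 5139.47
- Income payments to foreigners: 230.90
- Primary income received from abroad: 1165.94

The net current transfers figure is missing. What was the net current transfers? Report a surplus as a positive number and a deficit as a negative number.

-204.29

Current account = goods balance + services balance + net primary income + net secondary income
Sum of the known components = -1061.35
Net current transfers = CA - (known components) = -1265.64 - (-1061.35) = -204.29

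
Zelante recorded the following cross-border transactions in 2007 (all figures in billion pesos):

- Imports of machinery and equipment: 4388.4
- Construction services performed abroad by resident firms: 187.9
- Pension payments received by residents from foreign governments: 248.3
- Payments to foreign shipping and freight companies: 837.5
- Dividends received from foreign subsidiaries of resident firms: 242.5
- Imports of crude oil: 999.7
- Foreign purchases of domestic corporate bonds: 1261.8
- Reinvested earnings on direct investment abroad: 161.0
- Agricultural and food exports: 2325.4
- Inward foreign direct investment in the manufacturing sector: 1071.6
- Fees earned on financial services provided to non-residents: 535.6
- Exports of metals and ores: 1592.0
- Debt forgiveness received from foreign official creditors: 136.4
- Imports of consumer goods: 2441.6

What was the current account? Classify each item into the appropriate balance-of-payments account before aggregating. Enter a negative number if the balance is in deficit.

-3374.5

Goods: -2441.6 + 1592.0 + 2325.4 - 4388.4 - 999.7 = -3912.3
Services: 187.9 + 535.6 - 837.5 = -114.0
Primary income: 161.0 + 242.5 = 403.5
Secondary income: 248.3
Current account = (-3912.3) + (-114.0) + 403.5 + 248.3 = -3374.5
(Excluded from the current account — financial account: foreign purchases of domestic corporate bonds 1261.8, inward foreign direct investment in the manufacturing sector 1071.6; capital account: debt forgiveness received from foreign official creditors 136.4.)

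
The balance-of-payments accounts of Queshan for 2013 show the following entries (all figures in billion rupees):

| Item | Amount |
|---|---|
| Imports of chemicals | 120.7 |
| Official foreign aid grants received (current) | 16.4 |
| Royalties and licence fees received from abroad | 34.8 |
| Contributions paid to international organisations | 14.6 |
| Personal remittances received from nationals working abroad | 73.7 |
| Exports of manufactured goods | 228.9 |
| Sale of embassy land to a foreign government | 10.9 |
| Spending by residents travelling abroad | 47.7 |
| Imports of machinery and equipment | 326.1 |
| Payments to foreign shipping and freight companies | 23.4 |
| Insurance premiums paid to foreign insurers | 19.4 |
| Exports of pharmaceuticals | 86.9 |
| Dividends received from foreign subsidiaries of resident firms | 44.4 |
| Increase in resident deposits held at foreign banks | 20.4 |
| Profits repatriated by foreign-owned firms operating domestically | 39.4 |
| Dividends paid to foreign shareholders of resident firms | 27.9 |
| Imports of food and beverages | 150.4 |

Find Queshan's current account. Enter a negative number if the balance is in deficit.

Goods: 86.9 + 228.9 - 326.1 - 120.7 - 150.4 = -281.4
Services: -23.4 + 34.8 - 47.7 - 19.4 = -55.7
Primary income: -39.4 - 27.9 + 44.4 = -22.9
Secondary income: 16.4 + 73.7 - 14.6 = 75.5
Current account = (-281.4) + (-55.7) + (-22.9) + 75.5 = -284.5
(Excluded from the current account — capital account: sale of embassy land to a foreign government 10.9; financial account: increase in resident deposits held at foreign banks 20.4.)

-284.5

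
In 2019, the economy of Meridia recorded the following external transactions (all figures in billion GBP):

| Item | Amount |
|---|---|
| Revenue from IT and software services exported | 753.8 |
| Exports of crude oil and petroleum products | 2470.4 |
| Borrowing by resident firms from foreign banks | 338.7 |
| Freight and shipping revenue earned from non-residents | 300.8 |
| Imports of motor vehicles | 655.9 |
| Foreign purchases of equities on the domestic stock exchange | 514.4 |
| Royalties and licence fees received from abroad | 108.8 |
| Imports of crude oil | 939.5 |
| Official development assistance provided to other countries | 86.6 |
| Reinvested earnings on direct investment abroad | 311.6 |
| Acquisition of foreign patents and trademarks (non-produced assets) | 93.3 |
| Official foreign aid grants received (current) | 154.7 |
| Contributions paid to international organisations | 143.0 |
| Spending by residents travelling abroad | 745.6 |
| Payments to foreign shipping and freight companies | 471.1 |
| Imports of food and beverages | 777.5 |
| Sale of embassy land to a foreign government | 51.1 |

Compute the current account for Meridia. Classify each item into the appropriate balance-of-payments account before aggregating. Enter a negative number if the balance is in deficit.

280.9

Goods: 2470.4 - 655.9 - 777.5 - 939.5 = 97.5
Services: -471.1 + 108.8 - 745.6 + 300.8 + 753.8 = -53.3
Primary income: 311.6
Secondary income: -86.6 + 154.7 - 143.0 = -74.9
Current account = 97.5 + (-53.3) + 311.6 + (-74.9) = 280.9
(Excluded from the current account — financial account: borrowing by resident firms from foreign banks 338.7, foreign purchases of equities on the domestic stock exchange 514.4; capital account: acquisition of foreign patents and trademarks (non-produced assets) 93.3, sale of embassy land to a foreign government 51.1.)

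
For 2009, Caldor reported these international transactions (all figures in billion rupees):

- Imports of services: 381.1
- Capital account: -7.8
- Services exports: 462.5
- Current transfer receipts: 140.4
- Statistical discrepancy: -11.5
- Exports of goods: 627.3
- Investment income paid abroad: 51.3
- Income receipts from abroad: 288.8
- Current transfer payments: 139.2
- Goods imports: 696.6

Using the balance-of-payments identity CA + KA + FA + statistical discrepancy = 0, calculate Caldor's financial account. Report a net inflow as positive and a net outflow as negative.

-231.5

Goods balance = 627.3 - 696.6 = -69.3
Services balance = 462.5 - 381.1 = 81.4
Trade balance (goods + services) = -69.3 + 81.4 = 12.1
Net primary income = 288.8 - 51.3 = 237.5
Net secondary income = 140.4 - 139.2 = 1.2
Current account = 12.1 + 237.5 + 1.2 = 250.8
Financial account = -(250.8 + (-7.8) + (-11.5)) = -231.5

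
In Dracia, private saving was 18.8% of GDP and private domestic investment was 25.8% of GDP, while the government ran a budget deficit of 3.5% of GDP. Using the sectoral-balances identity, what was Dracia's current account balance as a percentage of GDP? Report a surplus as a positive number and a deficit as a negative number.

-10.5

By the sectoral-balances identity, CA = (S_private - I) + (T - G).
Private balance = 18.8 - 25.8 = -7.0
Government balance (T - G) = -3.5
CA = -7.0 + (-3.5) = -10.5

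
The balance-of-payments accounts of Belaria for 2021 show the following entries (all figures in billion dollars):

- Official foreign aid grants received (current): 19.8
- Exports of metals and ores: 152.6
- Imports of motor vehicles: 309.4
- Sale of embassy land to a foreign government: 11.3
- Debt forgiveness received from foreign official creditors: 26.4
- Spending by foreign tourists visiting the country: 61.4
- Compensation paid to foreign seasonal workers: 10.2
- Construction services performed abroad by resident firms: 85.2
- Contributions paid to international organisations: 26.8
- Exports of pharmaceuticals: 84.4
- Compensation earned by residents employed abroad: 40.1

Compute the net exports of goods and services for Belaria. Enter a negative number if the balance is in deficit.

Goods: 152.6 - 309.4 + 84.4 = -72.4
Services: 85.2 + 61.4 = 146.6
Trade balance = -72.4 + 146.6 = 74.2
(Excluded from the trade balance — secondary income: official foreign aid grants received (current) 19.8, contributions paid to international organisations 26.8; capital account: sale of embassy land to a foreign government 11.3, debt forgiveness received from foreign official creditors 26.4; primary income: compensation paid to foreign seasonal workers 10.2, compensation earned by residents employed abroad 40.1.)

74.2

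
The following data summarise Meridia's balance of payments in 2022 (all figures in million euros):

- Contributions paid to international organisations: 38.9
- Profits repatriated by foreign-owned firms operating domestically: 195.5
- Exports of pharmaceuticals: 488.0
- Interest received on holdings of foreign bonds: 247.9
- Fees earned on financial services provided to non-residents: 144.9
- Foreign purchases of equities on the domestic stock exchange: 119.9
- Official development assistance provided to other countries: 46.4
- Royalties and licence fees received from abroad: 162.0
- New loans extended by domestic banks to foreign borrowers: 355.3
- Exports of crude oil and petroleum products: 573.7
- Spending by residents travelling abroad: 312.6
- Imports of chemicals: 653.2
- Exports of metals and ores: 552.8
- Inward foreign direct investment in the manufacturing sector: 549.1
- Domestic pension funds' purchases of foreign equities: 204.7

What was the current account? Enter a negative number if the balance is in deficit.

Goods: 488.0 + 552.8 - 653.2 + 573.7 = 961.3
Services: -312.6 + 162.0 + 144.9 = -5.7
Primary income: 247.9 - 195.5 = 52.4
Secondary income: -38.9 - 46.4 = -85.3
Current account = 961.3 + (-5.7) + 52.4 + (-85.3) = 922.7
(Excluded from the current account — financial account: foreign purchases of equities on the domestic stock exchange 119.9, new loans extended by domestic banks to foreign borrowers 355.3, inward foreign direct investment in the manufacturing sector 549.1, domestic pension funds' purchases of foreign equities 204.7.)

922.7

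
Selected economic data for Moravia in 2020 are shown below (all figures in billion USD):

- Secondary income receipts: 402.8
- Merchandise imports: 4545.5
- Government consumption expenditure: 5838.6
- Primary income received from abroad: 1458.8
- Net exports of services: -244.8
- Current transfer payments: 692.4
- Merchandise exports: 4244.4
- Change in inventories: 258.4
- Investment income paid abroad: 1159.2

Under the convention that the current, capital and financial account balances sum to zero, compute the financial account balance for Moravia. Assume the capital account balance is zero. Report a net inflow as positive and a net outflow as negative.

535.9

Goods balance = 4244.4 - 4545.5 = -301.1
Services balance = -244.8
Trade balance (goods + services) = -301.1 + (-244.8) = -545.9
Net primary income = 1458.8 - 1159.2 = 299.6
Net secondary income = 402.8 - 692.4 = -289.6
Current account = -545.9 + 299.6 + (-289.6) = -535.9
Financial account = -(-535.9) = 535.9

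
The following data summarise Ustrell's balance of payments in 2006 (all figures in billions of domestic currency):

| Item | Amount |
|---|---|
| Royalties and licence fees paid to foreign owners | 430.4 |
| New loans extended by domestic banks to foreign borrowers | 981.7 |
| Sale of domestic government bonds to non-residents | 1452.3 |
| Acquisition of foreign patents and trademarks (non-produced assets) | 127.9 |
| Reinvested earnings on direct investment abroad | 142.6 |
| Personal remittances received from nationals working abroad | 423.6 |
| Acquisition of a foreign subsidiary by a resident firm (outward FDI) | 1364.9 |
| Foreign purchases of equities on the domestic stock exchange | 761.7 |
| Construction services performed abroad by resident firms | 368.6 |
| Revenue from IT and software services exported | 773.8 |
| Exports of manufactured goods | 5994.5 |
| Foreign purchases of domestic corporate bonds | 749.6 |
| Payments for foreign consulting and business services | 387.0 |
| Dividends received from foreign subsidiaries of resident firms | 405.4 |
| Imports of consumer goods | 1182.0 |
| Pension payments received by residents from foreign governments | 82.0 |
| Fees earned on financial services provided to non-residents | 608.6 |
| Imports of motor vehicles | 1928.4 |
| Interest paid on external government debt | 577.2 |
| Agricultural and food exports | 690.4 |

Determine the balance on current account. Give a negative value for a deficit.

Goods: -1928.4 + 690.4 + 5994.5 - 1182.0 = 3574.5
Services: -387.0 + 773.8 + 608.6 - 430.4 + 368.6 = 933.6
Primary income: -577.2 + 405.4 + 142.6 = -29.2
Secondary income: 423.6 + 82.0 = 505.6
Current account = 3574.5 + 933.6 + (-29.2) + 505.6 = 4984.5
(Excluded from the current account — financial account: new loans extended by domestic banks to foreign borrowers 981.7, sale of domestic government bonds to non-residents 1452.3, acquisition of a foreign subsidiary by a resident firm (outward FDI) 1364.9, foreign purchases of equities on the domestic stock exchange 761.7, foreign purchases of domestic corporate bonds 749.6; capital account: acquisition of foreign patents and trademarks (non-produced assets) 127.9.)

4984.5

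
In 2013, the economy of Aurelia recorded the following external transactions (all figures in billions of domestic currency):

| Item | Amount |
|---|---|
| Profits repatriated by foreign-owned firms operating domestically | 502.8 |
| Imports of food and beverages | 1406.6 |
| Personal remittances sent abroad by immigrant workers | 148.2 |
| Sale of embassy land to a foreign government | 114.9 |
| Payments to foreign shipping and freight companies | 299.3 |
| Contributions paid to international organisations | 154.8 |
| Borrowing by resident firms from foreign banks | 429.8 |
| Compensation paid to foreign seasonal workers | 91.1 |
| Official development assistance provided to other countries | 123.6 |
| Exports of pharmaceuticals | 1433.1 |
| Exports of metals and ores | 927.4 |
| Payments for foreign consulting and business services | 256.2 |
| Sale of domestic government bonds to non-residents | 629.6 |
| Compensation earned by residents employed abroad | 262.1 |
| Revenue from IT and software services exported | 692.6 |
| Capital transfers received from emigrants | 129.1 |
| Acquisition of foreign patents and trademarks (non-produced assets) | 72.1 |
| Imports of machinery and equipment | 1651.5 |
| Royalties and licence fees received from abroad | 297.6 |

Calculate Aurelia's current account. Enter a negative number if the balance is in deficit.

Goods: -1406.6 + 1433.1 - 1651.5 + 927.4 = -697.6
Services: 692.6 - 299.3 - 256.2 + 297.6 = 434.7
Primary income: -91.1 - 502.8 + 262.1 = -331.8
Secondary income: -123.6 - 154.8 - 148.2 = -426.6
Current account = (-697.6) + 434.7 + (-331.8) + (-426.6) = -1021.3
(Excluded from the current account — capital account: sale of embassy land to a foreign government 114.9, capital transfers received from emigrants 129.1, acquisition of foreign patents and trademarks (non-produced assets) 72.1; financial account: borrowing by resident firms from foreign banks 429.8, sale of domestic government bonds to non-residents 629.6.)

-1021.3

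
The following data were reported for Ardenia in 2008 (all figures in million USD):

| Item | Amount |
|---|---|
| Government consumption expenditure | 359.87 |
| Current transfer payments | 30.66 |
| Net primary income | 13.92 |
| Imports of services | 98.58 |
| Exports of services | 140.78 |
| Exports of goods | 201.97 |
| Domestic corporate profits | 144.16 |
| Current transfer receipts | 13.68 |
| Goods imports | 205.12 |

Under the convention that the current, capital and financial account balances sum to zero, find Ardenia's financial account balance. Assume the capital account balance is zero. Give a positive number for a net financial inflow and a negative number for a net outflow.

Goods balance = 201.97 - 205.12 = -3.15
Services balance = 140.78 - 98.58 = 42.20
Trade balance (goods + services) = -3.15 + 42.20 = 39.05
Net primary income = 13.92
Net secondary income = 13.68 - 30.66 = -16.98
Current account = 39.05 + 13.92 + (-16.98) = 35.99
Financial account = -(35.99) = -35.99

-35.99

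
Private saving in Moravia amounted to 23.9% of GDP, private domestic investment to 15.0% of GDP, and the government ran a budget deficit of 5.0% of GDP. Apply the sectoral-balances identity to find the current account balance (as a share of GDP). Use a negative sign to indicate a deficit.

3.9

By the sectoral-balances identity, CA = (S_private - I) + (T - G).
Private balance = 23.9 - 15.0 = 8.9
Government balance (T - G) = -5.0
CA = 8.9 + (-5.0) = 3.9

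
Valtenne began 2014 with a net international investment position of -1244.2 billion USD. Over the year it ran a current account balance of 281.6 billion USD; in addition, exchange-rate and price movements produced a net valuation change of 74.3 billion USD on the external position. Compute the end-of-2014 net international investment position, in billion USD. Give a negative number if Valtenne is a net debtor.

-888.3

Change in NIIP = current account + net valuation change = 281.6 + 74.3 = 355.9
End-of-year NIIP = -1244.2 + 355.9 = -888.3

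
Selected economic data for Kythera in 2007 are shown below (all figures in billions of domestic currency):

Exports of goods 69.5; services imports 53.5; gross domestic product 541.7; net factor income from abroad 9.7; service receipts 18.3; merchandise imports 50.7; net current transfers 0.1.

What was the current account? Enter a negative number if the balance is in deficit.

-6.6

Goods balance = 69.5 - 50.7 = 18.8
Services balance = 18.3 - 53.5 = -35.2
Trade balance (goods + services) = 18.8 + (-35.2) = -16.4
Net primary income = 9.7
Net secondary income = 0.1
Current account = -16.4 + 9.7 + 0.1 = -6.6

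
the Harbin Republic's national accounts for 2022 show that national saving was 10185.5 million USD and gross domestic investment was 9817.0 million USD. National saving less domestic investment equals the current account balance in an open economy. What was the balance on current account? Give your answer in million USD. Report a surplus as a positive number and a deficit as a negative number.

CA = S - I = 10185.5 - 9817.0 = 368.5

368.5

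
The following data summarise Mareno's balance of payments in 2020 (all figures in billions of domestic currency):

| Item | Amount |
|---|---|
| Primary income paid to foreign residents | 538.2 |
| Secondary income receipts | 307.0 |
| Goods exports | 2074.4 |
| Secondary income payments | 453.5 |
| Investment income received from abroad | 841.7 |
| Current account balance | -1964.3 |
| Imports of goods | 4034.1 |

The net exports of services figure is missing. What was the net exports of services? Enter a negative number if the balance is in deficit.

Current account = goods balance + services balance + net primary income + net secondary income
Sum of the known components = -1802.7
Net exports of services = CA - (known components) = -1964.3 - (-1802.7) = -161.6

-161.6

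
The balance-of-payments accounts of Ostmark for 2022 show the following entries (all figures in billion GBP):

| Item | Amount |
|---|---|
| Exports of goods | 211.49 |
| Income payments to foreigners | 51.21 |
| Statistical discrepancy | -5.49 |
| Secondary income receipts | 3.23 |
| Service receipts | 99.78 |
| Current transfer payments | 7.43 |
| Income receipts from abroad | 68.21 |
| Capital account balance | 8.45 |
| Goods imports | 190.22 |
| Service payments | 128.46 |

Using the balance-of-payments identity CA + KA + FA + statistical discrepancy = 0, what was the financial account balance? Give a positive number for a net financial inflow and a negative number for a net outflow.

-8.35

Goods balance = 211.49 - 190.22 = 21.27
Services balance = 99.78 - 128.46 = -28.68
Trade balance (goods + services) = 21.27 + (-28.68) = -7.41
Net primary income = 68.21 - 51.21 = 17.00
Net secondary income = 3.23 - 7.43 = -4.20
Current account = -7.41 + 17.00 + (-4.20) = 5.39
Financial account = -(5.39 + 8.45 + (-5.49)) = -8.35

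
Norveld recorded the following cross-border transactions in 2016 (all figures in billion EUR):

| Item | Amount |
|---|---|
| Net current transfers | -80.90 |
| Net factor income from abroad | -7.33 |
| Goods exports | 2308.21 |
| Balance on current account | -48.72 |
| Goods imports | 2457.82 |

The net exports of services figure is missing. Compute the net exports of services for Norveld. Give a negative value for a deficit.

189.12

Current account = goods balance + services balance + net primary income + net secondary income
Sum of the known components = -237.84
Net exports of services = CA - (known components) = -48.72 - (-237.84) = 189.12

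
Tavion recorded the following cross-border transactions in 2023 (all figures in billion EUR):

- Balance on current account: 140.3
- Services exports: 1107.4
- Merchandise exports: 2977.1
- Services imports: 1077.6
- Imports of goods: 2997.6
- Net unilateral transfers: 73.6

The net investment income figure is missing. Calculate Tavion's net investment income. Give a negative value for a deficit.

57.4

Current account = goods balance + services balance + net primary income + net secondary income
Sum of the known components = 82.9
Net investment income = CA - (known components) = 140.3 - 82.9 = 57.4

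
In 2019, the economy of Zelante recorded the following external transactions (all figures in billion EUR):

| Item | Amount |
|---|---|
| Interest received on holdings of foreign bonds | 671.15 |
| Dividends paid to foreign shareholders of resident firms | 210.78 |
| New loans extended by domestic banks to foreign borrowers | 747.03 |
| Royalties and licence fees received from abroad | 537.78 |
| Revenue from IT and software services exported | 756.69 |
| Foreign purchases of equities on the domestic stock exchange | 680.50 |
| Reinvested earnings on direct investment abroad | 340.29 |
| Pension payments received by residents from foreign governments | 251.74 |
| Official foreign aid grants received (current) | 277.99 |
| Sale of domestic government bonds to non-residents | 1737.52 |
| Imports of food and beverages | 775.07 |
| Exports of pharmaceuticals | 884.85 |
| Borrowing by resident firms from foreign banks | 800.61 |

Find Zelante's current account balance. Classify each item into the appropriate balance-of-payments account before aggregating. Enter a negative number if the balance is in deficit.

Goods: 884.85 - 775.07 = 109.78
Services: 537.78 + 756.69 = 1294.47
Primary income: 340.29 + 671.15 - 210.78 = 800.66
Secondary income: 251.74 + 277.99 = 529.73
Current account = 109.78 + 1294.47 + 800.66 + 529.73 = 2734.64
(Excluded from the current account — financial account: new loans extended by domestic banks to foreign borrowers 747.03, foreign purchases of equities on the domestic stock exchange 680.50, sale of domestic government bonds to non-residents 1737.52, borrowing by resident firms from foreign banks 800.61.)

2734.64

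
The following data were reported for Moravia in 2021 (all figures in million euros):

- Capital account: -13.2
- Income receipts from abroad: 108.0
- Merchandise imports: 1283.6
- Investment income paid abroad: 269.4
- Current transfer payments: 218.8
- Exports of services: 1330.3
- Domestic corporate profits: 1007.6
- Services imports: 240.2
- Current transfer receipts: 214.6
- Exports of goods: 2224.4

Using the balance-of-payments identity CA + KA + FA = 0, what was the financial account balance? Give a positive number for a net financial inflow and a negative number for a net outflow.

Goods balance = 2224.4 - 1283.6 = 940.8
Services balance = 1330.3 - 240.2 = 1090.1
Trade balance (goods + services) = 940.8 + 1090.1 = 2030.9
Net primary income = 108.0 - 269.4 = -161.4
Net secondary income = 214.6 - 218.8 = -4.2
Current account = 2030.9 + (-161.4) + (-4.2) = 1865.3
Financial account = -(1865.3 + (-13.2)) = -1852.1

-1852.1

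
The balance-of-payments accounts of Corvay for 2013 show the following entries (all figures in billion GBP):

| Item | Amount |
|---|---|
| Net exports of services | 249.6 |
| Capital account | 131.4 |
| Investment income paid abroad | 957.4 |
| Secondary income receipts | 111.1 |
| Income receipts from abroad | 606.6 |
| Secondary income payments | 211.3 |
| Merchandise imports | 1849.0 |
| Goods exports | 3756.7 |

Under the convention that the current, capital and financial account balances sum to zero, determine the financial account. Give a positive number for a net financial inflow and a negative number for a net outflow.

-1837.7

Goods balance = 3756.7 - 1849.0 = 1907.7
Services balance = 249.6
Trade balance (goods + services) = 1907.7 + 249.6 = 2157.3
Net primary income = 606.6 - 957.4 = -350.8
Net secondary income = 111.1 - 211.3 = -100.2
Current account = 2157.3 + (-350.8) + (-100.2) = 1706.3
Financial account = -(1706.3 + 131.4) = -1837.7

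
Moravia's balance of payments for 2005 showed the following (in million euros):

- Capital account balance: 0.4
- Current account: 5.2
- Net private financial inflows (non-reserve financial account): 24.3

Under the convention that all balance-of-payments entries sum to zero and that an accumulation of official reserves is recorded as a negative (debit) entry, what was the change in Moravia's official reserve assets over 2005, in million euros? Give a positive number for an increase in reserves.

29.9

Official reserve transactions balance = -(5.2 + 0.4 + 24.3) = -29.9
An accumulation of reserves is recorded as a debit (negative entry), so the change in the stock of reserves is the negative of that balance.
Change in official reserves = -(-29.9) = 29.9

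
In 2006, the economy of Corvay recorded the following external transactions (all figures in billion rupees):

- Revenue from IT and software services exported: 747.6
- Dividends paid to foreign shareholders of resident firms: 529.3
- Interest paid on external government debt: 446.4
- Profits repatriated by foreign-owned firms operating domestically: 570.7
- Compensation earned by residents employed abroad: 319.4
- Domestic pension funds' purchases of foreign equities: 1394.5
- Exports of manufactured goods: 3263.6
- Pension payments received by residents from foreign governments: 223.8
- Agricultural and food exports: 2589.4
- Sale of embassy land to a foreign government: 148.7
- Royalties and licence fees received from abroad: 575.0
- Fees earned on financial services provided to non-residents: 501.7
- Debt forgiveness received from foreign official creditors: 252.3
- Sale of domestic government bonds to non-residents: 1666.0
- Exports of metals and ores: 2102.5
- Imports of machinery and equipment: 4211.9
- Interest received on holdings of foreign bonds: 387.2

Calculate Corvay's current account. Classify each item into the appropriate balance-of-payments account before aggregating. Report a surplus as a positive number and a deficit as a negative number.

Goods: 3263.6 - 4211.9 + 2589.4 + 2102.5 = 3743.6
Services: 501.7 + 747.6 + 575.0 = 1824.3
Primary income: 387.2 - 446.4 + 319.4 - 529.3 - 570.7 = -839.8
Secondary income: 223.8
Current account = 3743.6 + 1824.3 + (-839.8) + 223.8 = 4951.9
(Excluded from the current account — financial account: domestic pension funds' purchases of foreign equities 1394.5, sale of domestic government bonds to non-residents 1666.0; capital account: sale of embassy land to a foreign government 148.7, debt forgiveness received from foreign official creditors 252.3.)

4951.9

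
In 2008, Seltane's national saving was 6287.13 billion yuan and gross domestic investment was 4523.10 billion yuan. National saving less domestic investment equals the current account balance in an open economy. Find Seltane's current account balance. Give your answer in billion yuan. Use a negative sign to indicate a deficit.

1764.03

S - I = CA (net lending to the rest of the world).
CA = S - I = 6287.13 - 4523.10 = 1764.03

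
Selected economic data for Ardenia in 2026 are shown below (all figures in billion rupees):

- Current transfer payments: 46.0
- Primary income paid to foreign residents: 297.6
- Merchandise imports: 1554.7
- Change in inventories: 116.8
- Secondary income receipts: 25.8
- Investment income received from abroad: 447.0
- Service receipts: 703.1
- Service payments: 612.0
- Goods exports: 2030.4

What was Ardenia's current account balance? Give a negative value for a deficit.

Goods balance = 2030.4 - 1554.7 = 475.7
Services balance = 703.1 - 612.0 = 91.1
Trade balance (goods + services) = 475.7 + 91.1 = 566.8
Net primary income = 447.0 - 297.6 = 149.4
Net secondary income = 25.8 - 46.0 = -20.2
Current account = 566.8 + 149.4 + (-20.2) = 696.0

696.0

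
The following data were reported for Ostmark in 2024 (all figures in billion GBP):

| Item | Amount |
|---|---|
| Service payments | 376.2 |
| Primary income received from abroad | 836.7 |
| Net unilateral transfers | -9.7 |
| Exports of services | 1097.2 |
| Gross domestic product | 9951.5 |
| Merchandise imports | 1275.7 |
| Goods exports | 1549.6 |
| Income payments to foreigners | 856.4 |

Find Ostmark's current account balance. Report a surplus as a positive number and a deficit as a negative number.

Goods balance = 1549.6 - 1275.7 = 273.9
Services balance = 1097.2 - 376.2 = 721.0
Trade balance (goods + services) = 273.9 + 721.0 = 994.9
Net primary income = 836.7 - 856.4 = -19.7
Net secondary income = -9.7
Current account = 994.9 + (-19.7) + (-9.7) = 965.5

965.5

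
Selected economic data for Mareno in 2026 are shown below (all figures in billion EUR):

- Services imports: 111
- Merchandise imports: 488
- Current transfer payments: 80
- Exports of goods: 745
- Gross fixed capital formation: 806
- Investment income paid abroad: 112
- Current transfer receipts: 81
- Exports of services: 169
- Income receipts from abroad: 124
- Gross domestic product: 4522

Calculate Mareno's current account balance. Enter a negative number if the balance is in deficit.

Goods balance = 745 - 488 = 257
Services balance = 169 - 111 = 58
Trade balance (goods + services) = 257 + 58 = 315
Net primary income = 124 - 112 = 12
Net secondary income = 81 - 80 = 1
Current account = 315 + 12 + 1 = 328

328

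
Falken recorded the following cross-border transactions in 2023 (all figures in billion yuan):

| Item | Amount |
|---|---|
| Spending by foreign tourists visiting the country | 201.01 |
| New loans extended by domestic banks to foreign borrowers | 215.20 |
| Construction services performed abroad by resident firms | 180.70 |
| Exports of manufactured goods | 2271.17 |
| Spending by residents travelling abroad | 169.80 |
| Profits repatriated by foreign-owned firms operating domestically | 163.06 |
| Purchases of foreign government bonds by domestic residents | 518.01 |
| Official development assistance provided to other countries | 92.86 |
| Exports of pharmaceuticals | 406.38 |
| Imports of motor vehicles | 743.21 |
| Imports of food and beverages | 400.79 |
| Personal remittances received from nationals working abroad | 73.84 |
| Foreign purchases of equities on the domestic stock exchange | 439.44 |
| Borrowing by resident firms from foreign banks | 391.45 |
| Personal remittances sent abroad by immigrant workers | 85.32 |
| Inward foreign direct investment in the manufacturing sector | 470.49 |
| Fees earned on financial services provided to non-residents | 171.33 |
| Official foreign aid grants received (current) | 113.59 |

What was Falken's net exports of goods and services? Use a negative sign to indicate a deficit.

1916.79

Goods: -743.21 + 2271.17 - 400.79 + 406.38 = 1533.55
Services: 171.33 + 201.01 + 180.70 - 169.80 = 383.24
Trade balance = 1533.55 + 383.24 = 1916.79
(Excluded from the trade balance — financial account: new loans extended by domestic banks to foreign borrowers 215.20, purchases of foreign government bonds by domestic residents 518.01, foreign purchases of equities on the domestic stock exchange 439.44, borrowing by resident firms from foreign banks 391.45, inward foreign direct investment in the manufacturing sector 470.49; primary income: profits repatriated by foreign-owned firms operating domestically 163.06; secondary income: official development assistance provided to other countries 92.86, personal remittances received from nationals working abroad 73.84, personal remittances sent abroad by immigrant workers 85.32, official foreign aid grants received (current) 113.59.)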